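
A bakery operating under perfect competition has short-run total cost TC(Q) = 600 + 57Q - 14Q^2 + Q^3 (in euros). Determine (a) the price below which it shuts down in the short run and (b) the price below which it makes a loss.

Shutdown price = €8; break-even price = €77

AVC = 57 - 14Q + Q^2; minimized at Q = 7, giving min AVC = €8. That is the shutdown price.
ATC = 600/Q + 57 - 14Q + Q^2. Setting dATC/dQ = −600/Q^2 − 14 + 2Q = 0 gives Q = 10 (since 2·10^3 − 14·10^2 = 600).
min ATC = 600/10 + 57 − 14·10 + 10^2 = €77. That is the break-even price.
For €8 ≤ P < €77 the firm produces at a loss; below €8 it shuts down.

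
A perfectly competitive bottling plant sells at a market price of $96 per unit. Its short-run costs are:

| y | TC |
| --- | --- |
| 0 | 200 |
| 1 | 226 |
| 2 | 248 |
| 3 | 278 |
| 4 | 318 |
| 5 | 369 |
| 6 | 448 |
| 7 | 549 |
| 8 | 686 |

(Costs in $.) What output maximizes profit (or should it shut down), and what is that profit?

y = 6; profit = $128

Tabulate TR − TC: y=0: -200; y=1: -130; y=2: -56; y=3: 10; y=4: 66; y=5: 111; y=6: 128; y=7: 123; y=8: 82.
Profit is maximized at y = 6. AVC there is 248/6 = $41.33 ≤ P, so producing beats shutting down (which would give -$200).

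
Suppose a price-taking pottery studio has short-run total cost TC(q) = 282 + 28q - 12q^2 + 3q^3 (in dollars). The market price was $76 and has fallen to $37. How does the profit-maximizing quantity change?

Output falls from 4 to 3

AVC = 28 - 12q + 3q^2, minimized at q = 2 where min AVC = $16. MC = 28 - 24q + 9q^2.
With P = $76 above the shutdown price, P = MC gives q = 4.
At P = $37 ≥ min AVC, set P = MC: q = 3. The firm stays open but cuts output.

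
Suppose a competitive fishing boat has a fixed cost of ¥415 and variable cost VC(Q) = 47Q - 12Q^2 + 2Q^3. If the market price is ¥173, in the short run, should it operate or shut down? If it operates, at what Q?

From TC, MC = TC'(Q) = 47 - 24Q + 6Q^2 and AVC = VC/Q = 47 - 12Q + 2Q^2.
AVC is minimized where dAVC/dQ = -12 + 4Q = 0, at Q = 3; min AVC = 47 - 12·3 + 2·3^2 = ¥29.
Since P = ¥173 ≥ min AVC = ¥29, price covers variable cost and the firm should produce.
Solving P = MC: -126 - 24Q + 6Q^2 = 0 ⇒ Q = -3 or 7. On the upward-sloping branch, Q* = 7.
Check: AVC at Q = 7 is ¥61 ≤ P, so revenue covers variable cost.
Profit = P·Q − TC = 173·7 − 842 = ¥369.

Produce at Q = 7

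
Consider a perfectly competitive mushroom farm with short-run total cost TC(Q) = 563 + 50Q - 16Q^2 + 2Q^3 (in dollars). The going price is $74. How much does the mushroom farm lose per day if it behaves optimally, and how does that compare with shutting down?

Profit = -$275 at Q = 6

AVC = 50 - 16Q + 2Q^2; min AVC = $18 at Q = 4. Since P = $74 ≥ min AVC, the firm produces.
MC = 50 - 32Q + 6Q^2. Setting P = MC and taking the root on the rising branch gives Q* = 6.
TR = 74·6 = 444. TC = 563 + 156 = 719. Profit = 444 − 719 = -$275.
That loss of $275 beats the $563 the firm would lose by shutting down; producing recovers $288 of fixed cost.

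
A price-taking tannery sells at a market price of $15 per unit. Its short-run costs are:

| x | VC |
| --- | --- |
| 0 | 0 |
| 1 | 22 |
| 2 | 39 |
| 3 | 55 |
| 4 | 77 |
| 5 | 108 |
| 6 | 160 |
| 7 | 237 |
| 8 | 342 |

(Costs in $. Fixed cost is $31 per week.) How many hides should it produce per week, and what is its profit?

x = 0 (shut down); profit = -$31

Compute π = P·x − TC at each output: x=0: -31; x=1: -38; x=2: -40; x=3: -41; x=4: -48; x=5: -64; x=6: -101; x=7: -163; x=8: -253.
Profit is highest at x = 0. Equivalently, the lowest AVC in the table is 55/3 ≈ $18.33 at x = 3, and P = $15 falls below it — price never covers variable cost, so the firm shuts down and loses only its fixed cost.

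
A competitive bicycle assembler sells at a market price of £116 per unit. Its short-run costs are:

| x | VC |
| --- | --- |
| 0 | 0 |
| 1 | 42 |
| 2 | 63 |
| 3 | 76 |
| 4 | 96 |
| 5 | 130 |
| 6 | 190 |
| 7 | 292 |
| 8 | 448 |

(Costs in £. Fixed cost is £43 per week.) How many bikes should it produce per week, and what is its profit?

x = 7; profit = £477

Tabulate TR − TC: x=0: -43; x=1: 31; x=2: 126; x=3: 229; x=4: 325; x=5: 407; x=6: 463; x=7: 477; x=8: 437.
Profit is maximized at x = 7. AVC there is 292/7 = £41.71 ≤ P, so producing beats shutting down (which would give -£43).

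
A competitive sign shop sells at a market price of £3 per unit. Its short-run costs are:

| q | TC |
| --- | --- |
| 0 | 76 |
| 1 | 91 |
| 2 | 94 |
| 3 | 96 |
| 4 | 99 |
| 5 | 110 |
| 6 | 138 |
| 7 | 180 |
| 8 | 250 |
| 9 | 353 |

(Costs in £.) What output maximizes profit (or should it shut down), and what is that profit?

q = 0 (shut down); profit = -£76

Tabulate TR − TC: q=0: -76; q=1: -88; q=2: -88; q=3: -87; q=4: -87; q=5: -95; q=6: -120; q=7: -159; q=8: -226; q=9: -326.
Profit is highest at q = 0. Equivalently, the lowest AVC in the table is 23/4 ≈ £5.75 at q = 4, and P = £3 falls below it — price never covers variable cost, so the firm shuts down and loses only its fixed cost.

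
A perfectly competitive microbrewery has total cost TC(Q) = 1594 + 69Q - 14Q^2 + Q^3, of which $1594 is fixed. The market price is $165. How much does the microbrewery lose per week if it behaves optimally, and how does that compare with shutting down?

AVC = 69 - 14Q + Q^2; min AVC = $20 at Q = 7. Since P = $165 ≥ min AVC, the firm produces.
With MC = 69 - 28Q + 3Q^2, P = MC on the upward-sloping part at Q* = 12.
TR = 165·12 = 1980. TC = 1594 + 540 = 2134. Profit = 1980 − 2134 = -$154.
Shutting down would mean losing the fixed cost of $1594, so operating at a loss of $154 is better by $1440.

Profit = -$154 at Q = 12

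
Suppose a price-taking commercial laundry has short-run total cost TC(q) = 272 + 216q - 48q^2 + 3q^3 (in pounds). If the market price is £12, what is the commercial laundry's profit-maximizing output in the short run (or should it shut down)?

Shut down

Strip out fixed cost: VC = 216q - 48q^2 + 3q^3. Then AVC = 216 - 48q + 3q^2 and MC = 216 - 96q + 9q^2.
AVC is minimized where dAVC/dq = -48 + 6q = 0, at q = 8; min AVC = 216 - 48·8 + 3·8^2 = £24.
Since P = £12 < min AVC = £24, price fails to cover variable cost at any output.
Shutting down limits the loss to fixed cost, £272.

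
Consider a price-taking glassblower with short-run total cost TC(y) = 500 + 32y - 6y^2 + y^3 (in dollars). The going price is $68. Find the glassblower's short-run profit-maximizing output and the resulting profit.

AVC = 32 - 6y + y^2; min AVC = $23 at y = 3. Since P = $68 ≥ min AVC, the firm produces.
With MC = 32 - 12y + 3y^2, P = MC on the upward-sloping part at y* = 6.
TR = 68·6 = 408. TC = 500 + 192 = 692. Profit = 408 − 692 = -$284.
That loss of $284 beats the $500 the firm would lose by shutting down; producing recovers $216 of fixed cost.

Profit = -$284 at y = 6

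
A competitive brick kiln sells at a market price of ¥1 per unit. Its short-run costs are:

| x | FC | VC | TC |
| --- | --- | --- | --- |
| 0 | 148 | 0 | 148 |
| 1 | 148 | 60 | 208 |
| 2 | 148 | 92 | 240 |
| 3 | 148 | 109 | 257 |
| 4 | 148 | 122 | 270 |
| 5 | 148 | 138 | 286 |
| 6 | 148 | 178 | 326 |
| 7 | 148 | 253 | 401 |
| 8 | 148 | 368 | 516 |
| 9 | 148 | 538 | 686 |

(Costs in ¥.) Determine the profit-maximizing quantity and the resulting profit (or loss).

x = 0 (shut down); profit = -¥148

Compute π = P·x − TC at each output: x=0: -148; x=1: -207; x=2: -238; x=3: -254; x=4: -266; x=5: -281; x=6: -320; x=7: -394; x=8: -508; x=9: -677.
Profit is highest at x = 0. Equivalently, the lowest AVC in the table is 138/5 ≈ ¥27.60 at x = 5, and P = ¥1 falls below it — price never covers variable cost, so the firm shuts down and loses only its fixed cost.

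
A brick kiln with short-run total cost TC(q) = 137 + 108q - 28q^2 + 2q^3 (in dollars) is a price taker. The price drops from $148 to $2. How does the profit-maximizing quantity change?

AVC = 108 - 28q + 2q^2, minimized at q = 7 where min AVC = $10. MC = 108 - 56q + 6q^2.
With P = $148 above the shutdown price, P = MC gives q = 10.
At P = $2 < min AVC = $10, price no longer covers variable cost at any output, so the firm shuts down: q = 0.

Output falls from 10 to 0 (the firm shuts down)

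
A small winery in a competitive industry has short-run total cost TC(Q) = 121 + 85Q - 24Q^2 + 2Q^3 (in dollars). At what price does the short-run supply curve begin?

$13 per unit

The firm shuts down when price falls below the minimum of average variable cost. AVC = VC/Q = 85 - 24Q + 2Q^2.
At the minimum of AVC, MC = AVC. MC = 85 - 48Q + 6Q^2; setting MC = AVC gives 4Q^2 - 24Q = 0, so Q = 6. min AVC = 13.
For P < $13 the firm produces nothing.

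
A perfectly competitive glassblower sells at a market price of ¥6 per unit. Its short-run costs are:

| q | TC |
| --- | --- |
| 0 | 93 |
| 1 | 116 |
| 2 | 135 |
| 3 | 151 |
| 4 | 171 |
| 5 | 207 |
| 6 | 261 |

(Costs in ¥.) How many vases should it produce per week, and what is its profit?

Profit at each row (π = 6q − TC): q=0: -93; q=1: -110; q=2: -123; q=3: -133; q=4: -147; q=5: -177; q=6: -225.
Profit is highest at q = 0. Equivalently, the lowest AVC in the table is 58/3 ≈ ¥19.33 at q = 3, and P = ¥6 falls below it — price never covers variable cost, so the firm shuts down and loses only its fixed cost.

q = 0 (shut down); profit = -¥93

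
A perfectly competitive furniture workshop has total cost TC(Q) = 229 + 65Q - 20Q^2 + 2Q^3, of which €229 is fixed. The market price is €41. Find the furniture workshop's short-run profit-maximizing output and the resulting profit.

Profit = -€85 at Q = 6

AVC = 65 - 20Q + 2Q^2; min AVC = €15 at Q = 5. Since P = €41 ≥ min AVC, the firm produces.
With MC = 65 - 40Q + 6Q^2, P = MC on the upward-sloping part at Q* = 6.
TR = 41·6 = 246. TC = 229 + 102 = 331. Profit = 246 − 331 = -€85.
Shutting down would mean losing the fixed cost of €229, so operating at a loss of €85 is better by €144.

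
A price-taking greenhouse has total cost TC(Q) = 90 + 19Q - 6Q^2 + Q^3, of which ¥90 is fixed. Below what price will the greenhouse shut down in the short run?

¥10 per unit

Short-run supply begins at min AVC. From VC = 19Q - 6Q^2 + Q^3, AVC = 19 - 6Q + Q^2.
dAVC/dQ = -6 + 2Q = 0 gives Q = 3. min AVC = 19 - 6·3 + 3^2 = 10.
So the shutdown price is ¥10.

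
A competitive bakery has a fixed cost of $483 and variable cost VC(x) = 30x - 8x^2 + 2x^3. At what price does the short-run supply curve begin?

$22 per unit

The firm shuts down when price falls below the minimum of average variable cost. AVC = VC/x = 30 - 8x + 2x^2.
At the minimum of AVC, MC = AVC. MC = 30 - 16x + 6x^2; setting MC = AVC gives 4x^2 - 8x = 0, so x = 2. min AVC = 22.
The firm shuts down for any P below $22.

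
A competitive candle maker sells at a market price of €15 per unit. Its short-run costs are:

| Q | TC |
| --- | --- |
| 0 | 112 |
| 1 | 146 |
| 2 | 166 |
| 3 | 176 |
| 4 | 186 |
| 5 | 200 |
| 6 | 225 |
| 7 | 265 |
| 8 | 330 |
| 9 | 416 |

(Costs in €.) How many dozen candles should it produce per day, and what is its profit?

Q = 0 (shut down); profit = -€112

Profit at each row (π = 15Q − TC): Q=0: -112; Q=1: -131; Q=2: -136; Q=3: -131; Q=4: -126; Q=5: -125; Q=6: -135; Q=7: -160; Q=8: -210; Q=9: -281.
Profit is highest at Q = 0. Equivalently, the lowest AVC in the table is 88/5 ≈ €17.60 at Q = 5, and P = €15 falls below it — price never covers variable cost, so the firm shuts down and loses only its fixed cost.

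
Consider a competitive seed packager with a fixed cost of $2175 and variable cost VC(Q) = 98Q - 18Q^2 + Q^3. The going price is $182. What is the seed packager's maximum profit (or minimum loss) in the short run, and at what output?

Profit = -$215 at Q = 14

AVC = 98 - 18Q + Q^2 has its minimum $17 at Q = 9; price $182 clears that bar, so the firm operates.
MC = 98 - 36Q + 3Q^2. Setting P = MC and taking the root on the rising branch gives Q* = 14.
TR = 182·14 = 2548. TC = 2175 + 588 = 2763. Profit = 2548 − 2763 = -$215.
By producing, the firm covers all variable cost plus $1960 of fixed cost; shutting down would lose the full $2175.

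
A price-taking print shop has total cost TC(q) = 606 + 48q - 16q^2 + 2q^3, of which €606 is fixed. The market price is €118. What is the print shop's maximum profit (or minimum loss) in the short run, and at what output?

Profit = -€18 at q = 7

AVC = 48 - 16q + 2q^2; min AVC = €16 at q = 4. Since P = €118 ≥ min AVC, the firm produces.
With MC = 48 - 32q + 6q^2, P = MC on the upward-sloping part at q* = 7.
TR = 118·7 = 826. TC = 606 + 238 = 844. Profit = 826 − 844 = -€18.
That loss of €18 beats the €606 the firm would lose by shutting down; producing recovers €588 of fixed cost.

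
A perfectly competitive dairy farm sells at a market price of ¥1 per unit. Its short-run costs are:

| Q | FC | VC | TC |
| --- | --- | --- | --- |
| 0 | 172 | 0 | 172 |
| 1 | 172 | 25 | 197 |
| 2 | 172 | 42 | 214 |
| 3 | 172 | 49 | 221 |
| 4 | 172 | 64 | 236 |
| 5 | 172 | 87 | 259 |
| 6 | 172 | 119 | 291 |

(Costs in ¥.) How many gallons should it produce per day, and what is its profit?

Q = 0 (shut down); profit = -¥172

Profit at each row (π = 1Q − TC): Q=0: -172; Q=1: -196; Q=2: -212; Q=3: -218; Q=4: -232; Q=5: -254; Q=6: -285.
Profit is highest at Q = 0. Equivalently, the lowest AVC in the table is 64/4 ≈ ¥16 at Q = 4, and P = ¥1 falls below it — price never covers variable cost, so the firm shuts down and loses only its fixed cost.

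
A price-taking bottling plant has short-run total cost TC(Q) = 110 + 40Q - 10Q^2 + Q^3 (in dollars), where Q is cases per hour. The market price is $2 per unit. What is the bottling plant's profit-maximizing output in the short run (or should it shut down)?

Shut down

From TC, MC = TC'(Q) = 40 - 20Q + 3Q^2 and AVC = VC/Q = 40 - 10Q + Q^2.
AVC hits its minimum where MC = AVC, at Q = 5, giving min AVC = 40 - 10·5 + 5^2 = $15.
Since P = $2 < min AVC = $15, price fails to cover variable cost at any output.
The firm minimizes its loss by shutting down and losing only its fixed cost of $110.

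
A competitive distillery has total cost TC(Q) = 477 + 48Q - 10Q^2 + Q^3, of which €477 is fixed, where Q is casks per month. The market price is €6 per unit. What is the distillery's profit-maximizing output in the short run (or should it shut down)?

From TC, MC = TC'(Q) = 48 - 20Q + 3Q^2 and AVC = VC/Q = 48 - 10Q + Q^2.
AVC hits its minimum where MC = AVC, at Q = 5, giving min AVC = 48 - 10·5 + 5^2 = €23.
With P < min AVC (€6 < €23), every unit sold adds to the loss.
The firm minimizes its loss by shutting down and losing only its fixed cost of €477.

Shut down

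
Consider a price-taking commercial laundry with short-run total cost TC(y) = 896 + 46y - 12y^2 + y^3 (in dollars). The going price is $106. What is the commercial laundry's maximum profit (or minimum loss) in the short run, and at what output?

Profit = -$96 at y = 10

AVC = 46 - 12y + y^2; min AVC = $10 at y = 6. Since P = $106 ≥ min AVC, the firm produces.
With MC = 46 - 24y + 3y^2, P = MC on the upward-sloping part at y* = 10.
TR = 106·10 = 1060. TC = 896 + 260 = 1156. Profit = 1060 − 1156 = -$96.
Shutting down would mean losing the fixed cost of $896, so operating at a loss of $96 is better by $800.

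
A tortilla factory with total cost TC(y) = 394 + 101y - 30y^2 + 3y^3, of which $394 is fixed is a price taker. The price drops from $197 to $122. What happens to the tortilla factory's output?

Output falls from 8 to 7

AVC = 101 - 30y + 3y^2, minimized at y = 5 where min AVC = $26. MC = 101 - 60y + 9y^2.
With P = $197 above the shutdown price, P = MC gives y = 8.
At P = $122 ≥ min AVC, set P = MC: y = 7. The firm stays open but cuts output.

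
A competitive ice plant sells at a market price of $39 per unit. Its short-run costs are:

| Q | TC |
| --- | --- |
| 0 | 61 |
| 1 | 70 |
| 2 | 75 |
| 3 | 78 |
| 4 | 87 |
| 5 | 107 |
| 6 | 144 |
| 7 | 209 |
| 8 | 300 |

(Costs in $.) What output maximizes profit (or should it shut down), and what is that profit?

Tabulate TR − TC: Q=0: -61; Q=1: -31; Q=2: 3; Q=3: 39; Q=4: 69; Q=5: 88; Q=6: 90; Q=7: 64; Q=8: 12.
Profit is maximized at Q = 6. AVC there is 83/6 = $13.83 ≤ P, so producing beats shutting down (which would give -$61).

Q = 6; profit = $90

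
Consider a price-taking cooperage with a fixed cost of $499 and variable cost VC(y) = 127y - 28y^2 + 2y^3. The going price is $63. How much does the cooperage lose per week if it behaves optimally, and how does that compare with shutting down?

AVC = 127 - 28y + 2y^2; min AVC = $29 at y = 7. Since P = $63 ≥ min AVC, the firm produces.
With MC = 127 - 56y + 6y^2, P = MC on the upward-sloping part at y* = 8.
TR = 63·8 = 504. TC = 499 + 248 = 747. Profit = 504 − 747 = -$243.
Shutting down would mean losing the fixed cost of $499, so operating at a loss of $243 is better by $256.

Profit = -$243 at y = 8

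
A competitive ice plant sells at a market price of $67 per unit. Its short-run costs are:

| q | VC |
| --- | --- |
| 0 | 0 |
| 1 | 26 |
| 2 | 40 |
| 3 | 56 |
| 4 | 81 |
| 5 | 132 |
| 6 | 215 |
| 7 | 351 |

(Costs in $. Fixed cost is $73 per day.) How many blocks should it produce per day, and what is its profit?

q = 5; profit = $130

Profit at each row (π = 67q − TC): q=0: -73; q=1: -32; q=2: 21; q=3: 72; q=4: 114; q=5: 130; q=6: 114; q=7: 45.
Profit is maximized at q = 5. AVC there is 132/5 = $26.40 ≤ P, so producing beats shutting down (which would give -$73).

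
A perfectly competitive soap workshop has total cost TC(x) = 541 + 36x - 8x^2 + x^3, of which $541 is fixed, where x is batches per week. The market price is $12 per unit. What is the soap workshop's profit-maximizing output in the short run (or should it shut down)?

Strip out fixed cost: VC = 36x - 8x^2 + x^3. Then AVC = 36 - 8x + x^2 and MC = 36 - 16x + 3x^2.
AVC is minimized where dAVC/dx = -8 + 2x = 0, at x = 4; min AVC = 36 - 8·4 + 4^2 = $20.
With P < min AVC ($12 < $20), every unit sold adds to the loss.
Best response: produce nothing and absorb the $541 fixed cost.

Shut down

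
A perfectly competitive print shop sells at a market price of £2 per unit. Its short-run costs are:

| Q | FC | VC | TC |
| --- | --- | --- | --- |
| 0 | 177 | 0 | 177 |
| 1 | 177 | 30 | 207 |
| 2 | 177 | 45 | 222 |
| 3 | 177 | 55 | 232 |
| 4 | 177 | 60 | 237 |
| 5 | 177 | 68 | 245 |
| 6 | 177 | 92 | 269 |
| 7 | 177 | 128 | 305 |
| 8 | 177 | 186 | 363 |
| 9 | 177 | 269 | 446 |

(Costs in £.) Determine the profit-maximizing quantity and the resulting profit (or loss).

Compute π = P·Q − TC at each output: Q=0: -177; Q=1: -205; Q=2: -218; Q=3: -226; Q=4: -229; Q=5: -235; Q=6: -257; Q=7: -291; Q=8: -347; Q=9: -428.
Profit is highest at Q = 0. Equivalently, the lowest AVC in the table is 68/5 ≈ £13.60 at Q = 5, and P = £2 falls below it — price never covers variable cost, so the firm shuts down and loses only its fixed cost.

Q = 0 (shut down); profit = -£177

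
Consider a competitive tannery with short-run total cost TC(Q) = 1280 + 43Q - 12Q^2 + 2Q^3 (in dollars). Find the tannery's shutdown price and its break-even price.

Shutdown price = $25; break-even price = $235

Shutdown price = min AVC. AVC = 43 - 12Q + 2Q^2, with vertex at Q = 3 and minimum $25.
ATC = 1280/Q + 43 - 12Q + 2Q^2. Setting dATC/dQ = −1280/Q^2 − 12 + 4Q = 0 gives Q = 8 (since 4·8^3 − 12·8^2 = 1280).
min ATC = 1280/8 + 43 − 12·8 + 2·8^2 = $235. That is the break-even price.
Between these two prices the firm operates at a loss; above $235 it earns a profit.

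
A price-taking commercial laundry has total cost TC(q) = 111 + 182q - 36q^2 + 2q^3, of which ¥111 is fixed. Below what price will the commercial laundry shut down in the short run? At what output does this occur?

Short-run supply begins at min AVC. From VC = 182q - 36q^2 + 2q^3, AVC = 182 - 36q + 2q^2.
dAVC/dq = -36 + 4q = 0 gives q = 9. min AVC = 182 - 36·9 + 2·9^2 = 20.
So the shutdown price is ¥20.

¥20 per unit, at q = 9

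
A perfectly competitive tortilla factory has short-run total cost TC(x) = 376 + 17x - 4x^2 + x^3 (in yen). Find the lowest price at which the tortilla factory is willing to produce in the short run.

Short-run supply begins at min AVC. From VC = 17x - 4x^2 + x^3, AVC = 17 - 4x + x^2.
At the minimum of AVC, MC = AVC. MC = 17 - 8x + 3x^2; setting MC = AVC gives 2x^2 - 4x = 0, so x = 2. min AVC = 13.
For P < ¥13 the firm produces nothing.

¥13 per unit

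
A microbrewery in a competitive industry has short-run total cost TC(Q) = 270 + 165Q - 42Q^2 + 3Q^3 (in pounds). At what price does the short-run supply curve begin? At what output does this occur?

The shutdown price is the minimum of AVC. VC = 165Q - 42Q^2 + 3Q^3, so AVC = 165 - 42Q + 3Q^2.
At the minimum of AVC, MC = AVC. MC = 165 - 84Q + 9Q^2; setting MC = AVC gives 6Q^2 - 42Q = 0, so Q = 7. min AVC = 18.
For P < £18 the firm produces nothing.

£18 per unit, at Q = 7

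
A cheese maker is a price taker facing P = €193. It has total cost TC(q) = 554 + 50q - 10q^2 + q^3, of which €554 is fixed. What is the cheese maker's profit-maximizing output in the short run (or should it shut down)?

Produce at q = 11

Variable cost is VC = 50q - 10q^2 + q^3, so AVC = VC/q = 50 - 10q + q^2 and MC = dTC/dq = 50 - 20q + 3q^2.
AVC is minimized where dAVC/dq = -10 + 2q = 0, at q = 5; min AVC = 50 - 10·5 + 5^2 = €25.
Because €193 ≥ €25, revenue can cover variable cost; the firm operates.
Solving P = MC: -143 - 20q + 3q^2 = 0 ⇒ q = -13/3 or 11. On the upward-sloping branch, q* = 11.
Check: AVC at q = 11 is €61 ≤ P, so revenue covers variable cost.
Profit = P·q − TC = 193·11 − 1225 = €898.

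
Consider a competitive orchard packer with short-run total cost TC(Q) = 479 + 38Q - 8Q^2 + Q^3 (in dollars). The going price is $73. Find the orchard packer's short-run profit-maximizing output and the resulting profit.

Profit = -$185 at Q = 7

AVC = 38 - 8Q + Q^2; min AVC = $22 at Q = 4. Since P = $73 ≥ min AVC, the firm produces.
With MC = 38 - 16Q + 3Q^2, P = MC on the upward-sloping part at Q* = 7.
TR = 73·7 = 511. TC = 479 + 217 = 696. Profit = 511 − 696 = -$185.
Shutting down would mean losing the fixed cost of $479, so operating at a loss of $185 is better by $294.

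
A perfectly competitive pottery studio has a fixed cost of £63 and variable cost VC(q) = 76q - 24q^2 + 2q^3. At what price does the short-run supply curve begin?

Short-run supply begins at min AVC. From VC = 76q - 24q^2 + 2q^3, AVC = 76 - 24q + 2q^2.
dAVC/dq = -24 + 4q = 0 gives q = 6. min AVC = 76 - 24·6 + 2·6^2 = 4.
So the shutdown price is £4.

£4 per unit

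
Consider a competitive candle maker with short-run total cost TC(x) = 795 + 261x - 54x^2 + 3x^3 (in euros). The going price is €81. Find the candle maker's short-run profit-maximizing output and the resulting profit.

AVC = 261 - 54x + 3x^2 has its minimum €18 at x = 9; price €81 clears that bar, so the firm operates.
MC = 261 - 108x + 9x^2. Setting P = MC and taking the root on the rising branch gives x* = 10.
TR = 81·10 = 810. TC = 795 + 210 = 1005. Profit = 810 − 1005 = -€195.
That loss of €195 beats the €795 the firm would lose by shutting down; producing recovers €600 of fixed cost.

Profit = -€195 at x = 10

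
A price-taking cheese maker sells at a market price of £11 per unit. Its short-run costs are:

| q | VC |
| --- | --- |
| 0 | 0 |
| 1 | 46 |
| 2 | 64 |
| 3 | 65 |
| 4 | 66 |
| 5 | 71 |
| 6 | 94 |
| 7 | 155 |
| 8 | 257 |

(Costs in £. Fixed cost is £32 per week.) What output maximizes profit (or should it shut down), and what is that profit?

q = 0 (shut down); profit = -£32

Compute π = P·q − TC at each output: q=0: -32; q=1: -67; q=2: -74; q=3: -64; q=4: -54; q=5: -48; q=6: -60; q=7: -110; q=8: -201.
Profit is highest at q = 0. Equivalently, the lowest AVC in the table is 71/5 ≈ £14.20 at q = 5, and P = £11 falls below it — price never covers variable cost, so the firm shuts down and loses only its fixed cost.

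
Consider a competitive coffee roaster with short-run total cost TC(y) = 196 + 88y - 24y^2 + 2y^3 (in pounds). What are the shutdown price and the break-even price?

Shutdown price = min AVC. AVC = 88 - 24y + 2y^2, with vertex at y = 6 and minimum £16.
ATC = 196/y + 88 - 24y + 2y^2. Setting dATC/dy = −196/y^2 − 24 + 4y = 0 gives y = 7 (since 4·7^3 − 24·7^2 = 196).
min ATC = 196/7 + 88 − 24·7 + 2·7^2 = £46. That is the break-even price.
Between these two prices the firm operates at a loss; above £46 it earns a profit.

Shutdown price = £16; break-even price = £46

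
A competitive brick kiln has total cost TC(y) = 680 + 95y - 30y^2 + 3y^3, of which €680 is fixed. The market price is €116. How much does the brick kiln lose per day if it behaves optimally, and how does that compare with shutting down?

AVC = 95 - 30y + 3y^2; min AVC = €20 at y = 5. Since P = €116 ≥ min AVC, the firm produces.
MC = 95 - 60y + 9y^2. Setting P = MC and taking the root on the rising branch gives y* = 7.
TR = 116·7 = 812. TC = 680 + 224 = 904. Profit = 812 − 904 = -€92.
Shutting down would mean losing the fixed cost of €680, so operating at a loss of €92 is better by €588.

Profit = -€92 at y = 7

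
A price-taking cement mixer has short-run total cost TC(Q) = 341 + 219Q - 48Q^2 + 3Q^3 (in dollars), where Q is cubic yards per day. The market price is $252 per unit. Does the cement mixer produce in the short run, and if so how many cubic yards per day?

Strip out fixed cost: VC = 219Q - 48Q^2 + 3Q^3. Then AVC = 219 - 48Q + 3Q^2 and MC = 219 - 96Q + 9Q^2.
The AVC parabola has its vertex at Q = 48/6 = 8, where AVC = 219 - 48·8 + 3·8^2 = $27.
Since P = $252 ≥ min AVC = $27, price covers variable cost and the firm should produce.
Set P = MC: 252 = 219 - 96Q + 9Q^2 → -33 - 96Q + 9Q^2 = 0. The roots are Q = -1/3 and Q = 11; the profit-maximizing output is on the rising part of MC, so Q* = 11.
Check: AVC at Q = 11 is $54 ≤ P, so revenue covers variable cost.
Profit = P·Q − TC = 252·11 − 935 = $1837.

Produce at Q = 11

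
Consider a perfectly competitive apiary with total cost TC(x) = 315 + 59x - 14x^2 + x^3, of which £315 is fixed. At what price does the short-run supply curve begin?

The shutdown price is the minimum of AVC. VC = 59x - 14x^2 + x^3, so AVC = 59 - 14x + x^2.
dAVC/dx = -14 + 2x = 0 gives x = 7. min AVC = 59 - 14·7 + 7^2 = 10.
So the shutdown price is £10.

£10 per unit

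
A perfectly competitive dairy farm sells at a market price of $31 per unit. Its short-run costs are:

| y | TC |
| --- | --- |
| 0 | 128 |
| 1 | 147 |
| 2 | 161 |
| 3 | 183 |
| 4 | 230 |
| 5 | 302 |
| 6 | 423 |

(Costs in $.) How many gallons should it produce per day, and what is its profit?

Tabulate TR − TC: y=0: -128; y=1: -116; y=2: -99; y=3: -90; y=4: -106; y=5: -147; y=6: -237.
Profit is maximized at y = 3. AVC there is 55/3 = $18.33 ≤ P, so producing beats shutting down (which would give -$128).

y = 3; profit = -$90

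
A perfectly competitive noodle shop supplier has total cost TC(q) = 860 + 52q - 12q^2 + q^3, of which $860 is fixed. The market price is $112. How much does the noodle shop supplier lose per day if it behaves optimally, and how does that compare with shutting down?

Profit = -$60 at q = 10

AVC = 52 - 12q + q^2; min AVC = $16 at q = 6. Since P = $112 ≥ min AVC, the firm produces.
MC = 52 - 24q + 3q^2. Setting P = MC and taking the root on the rising branch gives q* = 10.
TR = 112·10 = 1120. TC = 860 + 320 = 1180. Profit = 1120 − 1180 = -$60.
Shutting down would mean losing the fixed cost of $860, so operating at a loss of $60 is better by $800.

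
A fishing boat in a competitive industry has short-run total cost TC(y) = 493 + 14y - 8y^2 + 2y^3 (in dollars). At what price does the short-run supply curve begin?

Short-run supply begins at min AVC. From VC = 14y - 8y^2 + 2y^3, AVC = 14 - 8y + 2y^2.
dAVC/dy = -8 + 4y = 0 gives y = 2. min AVC = 14 - 8·2 + 2·2^2 = 6.
The firm shuts down for any P below $6.

$6 per unit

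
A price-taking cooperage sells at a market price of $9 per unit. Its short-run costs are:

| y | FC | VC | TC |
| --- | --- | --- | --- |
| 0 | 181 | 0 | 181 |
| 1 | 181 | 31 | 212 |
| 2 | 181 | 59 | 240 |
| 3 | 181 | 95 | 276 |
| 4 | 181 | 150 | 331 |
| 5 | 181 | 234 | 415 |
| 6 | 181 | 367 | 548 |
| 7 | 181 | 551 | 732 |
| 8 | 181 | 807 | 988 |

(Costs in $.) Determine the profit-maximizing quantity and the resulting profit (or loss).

y = 0 (shut down); profit = -$181

Tabulate TR − TC: y=0: -181; y=1: -203; y=2: -222; y=3: -249; y=4: -295; y=5: -370; y=6: -494; y=7: -669; y=8: -916.
Profit is highest at y = 0. Equivalently, the lowest AVC in the table is 59/2 ≈ $29.50 at y = 2, and P = $9 falls below it — price never covers variable cost, so the firm shuts down and loses only its fixed cost.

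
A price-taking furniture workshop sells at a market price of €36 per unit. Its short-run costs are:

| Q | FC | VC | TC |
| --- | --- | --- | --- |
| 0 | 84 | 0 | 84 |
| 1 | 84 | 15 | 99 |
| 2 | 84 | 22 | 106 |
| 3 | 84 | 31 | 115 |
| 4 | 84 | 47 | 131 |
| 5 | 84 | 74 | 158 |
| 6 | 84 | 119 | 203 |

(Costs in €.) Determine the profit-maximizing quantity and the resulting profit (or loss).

Q = 5; profit = €22

Compute π = P·Q − TC at each output: Q=0: -84; Q=1: -63; Q=2: -34; Q=3: -7; Q=4: 13; Q=5: 22; Q=6: 13.
Profit is maximized at Q = 5. AVC there is 74/5 = €14.80 ≤ P, so producing beats shutting down (which would give -€84).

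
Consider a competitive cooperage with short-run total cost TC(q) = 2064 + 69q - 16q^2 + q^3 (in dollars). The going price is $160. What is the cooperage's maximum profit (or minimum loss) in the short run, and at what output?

Profit = -$374 at q = 13

AVC = 69 - 16q + q^2; min AVC = $5 at q = 8. Since P = $160 ≥ min AVC, the firm produces.
With MC = 69 - 32q + 3q^2, P = MC on the upward-sloping part at q* = 13.
TR = 160·13 = 2080. TC = 2064 + 390 = 2454. Profit = 2080 − 2454 = -$374.
That loss of $374 beats the $2064 the firm would lose by shutting down; producing recovers $1690 of fixed cost.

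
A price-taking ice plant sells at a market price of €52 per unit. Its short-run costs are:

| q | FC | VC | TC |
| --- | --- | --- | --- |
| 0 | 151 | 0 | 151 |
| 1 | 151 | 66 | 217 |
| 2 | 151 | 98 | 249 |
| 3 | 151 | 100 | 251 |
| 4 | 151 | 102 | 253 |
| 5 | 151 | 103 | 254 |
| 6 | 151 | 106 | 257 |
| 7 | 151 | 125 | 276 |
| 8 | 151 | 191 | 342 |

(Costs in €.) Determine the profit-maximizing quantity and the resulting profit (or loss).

q = 7; profit = €88

Tabulate TR − TC: q=0: -151; q=1: -165; q=2: -145; q=3: -95; q=4: -45; q=5: 6; q=6: 55; q=7: 88; q=8: 74.
Profit is maximized at q = 7. AVC there is 125/7 = €17.86 ≤ P, so producing beats shutting down (which would give -€151).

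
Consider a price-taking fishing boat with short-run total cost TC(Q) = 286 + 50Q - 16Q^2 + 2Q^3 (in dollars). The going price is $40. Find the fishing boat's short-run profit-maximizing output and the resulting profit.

AVC = 50 - 16Q + 2Q^2; min AVC = $18 at Q = 4. Since P = $40 ≥ min AVC, the firm produces.
With MC = 50 - 32Q + 6Q^2, P = MC on the upward-sloping part at Q* = 5.
TR = 40·5 = 200. TC = 286 + 100 = 386. Profit = 200 − 386 = -$186.
Shutting down would mean losing the fixed cost of $286, so operating at a loss of $186 is better by $100.

Profit = -$186 at Q = 5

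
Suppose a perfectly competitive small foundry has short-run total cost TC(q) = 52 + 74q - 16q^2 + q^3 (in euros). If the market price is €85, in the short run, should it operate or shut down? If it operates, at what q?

Produce at q = 11

Strip out fixed cost: VC = 74q - 16q^2 + q^3. Then AVC = 74 - 16q + q^2 and MC = 74 - 32q + 3q^2.
AVC hits its minimum where MC = AVC, at q = 8, giving min AVC = 74 - 16·8 + 8^2 = €10.
Since P = €85 ≥ min AVC = €10, price covers variable cost and the firm should produce.
P = MC gives -11 - 32q + 3q^2 = 0, with roots -1/3 and 11. Take the larger (rising MC): q* = 11.
Check: AVC at q = 11 is €19 ≤ P, so revenue covers variable cost.
Profit = P·q − TC = 85·11 − 261 = €674.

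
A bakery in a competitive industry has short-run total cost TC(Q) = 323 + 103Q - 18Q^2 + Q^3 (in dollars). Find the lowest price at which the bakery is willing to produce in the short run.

The firm shuts down when price falls below the minimum of average variable cost. AVC = VC/Q = 103 - 18Q + Q^2.
At the minimum of AVC, MC = AVC. MC = 103 - 36Q + 3Q^2; setting MC = AVC gives 2Q^2 - 18Q = 0, so Q = 9. min AVC = 22.
So the shutdown price is $22.

$22 per unit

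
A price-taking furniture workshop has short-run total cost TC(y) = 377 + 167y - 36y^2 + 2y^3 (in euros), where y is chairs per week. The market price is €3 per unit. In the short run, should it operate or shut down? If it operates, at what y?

Strip out fixed cost: VC = 167y - 36y^2 + 2y^3. Then AVC = 167 - 36y + 2y^2 and MC = 167 - 72y + 6y^2.
AVC is minimized where dAVC/dy = -36 + 4y = 0, at y = 9; min AVC = 167 - 36·9 + 2·9^2 = €5.
P = €3 lies below min AVC = €5; no output level covers variable cost.
Shutting down limits the loss to fixed cost, €377.

Shut down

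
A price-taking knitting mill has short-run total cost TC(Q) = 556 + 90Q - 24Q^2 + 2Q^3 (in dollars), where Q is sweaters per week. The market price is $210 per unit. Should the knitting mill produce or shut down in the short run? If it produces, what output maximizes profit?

Variable cost is VC = 90Q - 24Q^2 + 2Q^3, so AVC = VC/Q = 90 - 24Q + 2Q^2 and MC = dTC/dQ = 90 - 48Q + 6Q^2.
AVC is minimized where dAVC/dQ = -24 + 4Q = 0, at Q = 6; min AVC = 90 - 24·6 + 2·6^2 = $18.
Because $210 ≥ $18, revenue can cover variable cost; the firm operates.
Set P = MC: 210 = 90 - 48Q + 6Q^2 → -120 - 48Q + 6Q^2 = 0. The roots are Q = -2 and Q = 10; the profit-maximizing output is on the rising part of MC, so Q* = 10.
Check: AVC at Q = 10 is $50 ≤ P, so revenue covers variable cost.
Profit = P·Q − TC = 210·10 − 1056 = $1044.

Produce at Q = 10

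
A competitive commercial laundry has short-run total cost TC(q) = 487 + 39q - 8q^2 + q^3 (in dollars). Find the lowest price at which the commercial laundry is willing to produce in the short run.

The firm shuts down when price falls below the minimum of average variable cost. AVC = VC/q = 39 - 8q + q^2.
dAVC/dq = -8 + 2q = 0 gives q = 4. min AVC = 39 - 8·4 + 4^2 = 23.
For P < $23 the firm produces nothing.

$23 per unit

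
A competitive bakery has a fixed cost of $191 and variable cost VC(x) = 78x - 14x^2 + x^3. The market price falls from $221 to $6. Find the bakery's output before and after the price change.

AVC = 78 - 14x + x^2, minimized at x = 7 where min AVC = $29. MC = 78 - 28x + 3x^2.
With P = $221 above the shutdown price, P = MC gives x = 13.
At P = $6 < min AVC = $29, price no longer covers variable cost at any output, so the firm shuts down: x = 0.

Output falls from 13 to 0 (the firm shuts down)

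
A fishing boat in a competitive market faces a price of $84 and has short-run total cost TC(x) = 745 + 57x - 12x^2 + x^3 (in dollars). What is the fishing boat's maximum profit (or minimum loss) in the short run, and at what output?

Profit = -$259 at x = 9

AVC = 57 - 12x + x^2; min AVC = $21 at x = 6. Since P = $84 ≥ min AVC, the firm produces.
With MC = 57 - 24x + 3x^2, P = MC on the upward-sloping part at x* = 9.
TR = 84·9 = 756. TC = 745 + 270 = 1015. Profit = 756 − 1015 = -$259.
Shutting down would mean losing the fixed cost of $745, so operating at a loss of $259 is better by $486.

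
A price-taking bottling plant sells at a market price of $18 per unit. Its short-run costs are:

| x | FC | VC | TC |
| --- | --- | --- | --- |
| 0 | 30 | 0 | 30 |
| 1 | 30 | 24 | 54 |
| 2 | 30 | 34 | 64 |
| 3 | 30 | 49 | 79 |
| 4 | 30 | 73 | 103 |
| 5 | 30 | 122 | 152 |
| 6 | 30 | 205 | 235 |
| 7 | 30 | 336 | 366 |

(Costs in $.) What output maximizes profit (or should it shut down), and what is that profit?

Compute π = P·x − TC at each output: x=0: -30; x=1: -36; x=2: -28; x=3: -25; x=4: -31; x=5: -62; x=6: -127; x=7: -240.
Profit is maximized at x = 3. AVC there is 49/3 = $16.33 ≤ P, so producing beats shutting down (which would give -$30).

x = 3; profit = -$25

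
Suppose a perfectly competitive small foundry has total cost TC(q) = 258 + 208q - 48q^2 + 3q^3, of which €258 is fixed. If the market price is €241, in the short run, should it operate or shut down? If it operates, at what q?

From TC, MC = TC'(q) = 208 - 96q + 9q^2 and AVC = VC/q = 208 - 48q + 3q^2.
AVC is minimized where dAVC/dq = -48 + 6q = 0, at q = 8; min AVC = 208 - 48·8 + 3·8^2 = €16.
Because €241 ≥ €16, revenue can cover variable cost; the firm operates.
Set P = MC: 241 = 208 - 96q + 9q^2 → -33 - 96q + 9q^2 = 0. The roots are q = -1/3 and q = 11; the profit-maximizing output is on the rising part of MC, so q* = 11.
Check: AVC at q = 11 is €43 ≤ P, so revenue covers variable cost.
Profit = P·q − TC = 241·11 − 731 = €1920.

Produce at q = 11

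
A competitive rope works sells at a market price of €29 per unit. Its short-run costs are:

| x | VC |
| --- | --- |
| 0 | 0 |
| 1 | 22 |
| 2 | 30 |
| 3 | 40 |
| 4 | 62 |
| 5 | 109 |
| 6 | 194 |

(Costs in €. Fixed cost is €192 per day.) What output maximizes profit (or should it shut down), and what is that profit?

x = 4; profit = -€138

Compute π = P·x − TC at each output: x=0: -192; x=1: -185; x=2: -164; x=3: -145; x=4: -138; x=5: -156; x=6: -212.
Profit is maximized at x = 4. AVC there is 62/4 = €15.50 ≤ P, so producing beats shutting down (which would give -€192).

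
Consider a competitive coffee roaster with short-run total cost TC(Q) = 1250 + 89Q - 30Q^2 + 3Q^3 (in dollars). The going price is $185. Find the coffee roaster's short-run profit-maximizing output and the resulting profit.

AVC = 89 - 30Q + 3Q^2 has its minimum $14 at Q = 5; price $185 clears that bar, so the firm operates.
With MC = 89 - 60Q + 9Q^2, P = MC on the upward-sloping part at Q* = 8.
TR = 185·8 = 1480. TC = 1250 + 328 = 1578. Profit = 1480 − 1578 = -$98.
Shutting down would mean losing the fixed cost of $1250, so operating at a loss of $98 is better by $1152.

Profit = -$98 at Q = 8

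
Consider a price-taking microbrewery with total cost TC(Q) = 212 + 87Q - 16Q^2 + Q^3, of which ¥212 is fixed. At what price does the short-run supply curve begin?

¥23 per unit

The shutdown price is the minimum of AVC. VC = 87Q - 16Q^2 + Q^3, so AVC = 87 - 16Q + Q^2.
dAVC/dQ = -16 + 2Q = 0 gives Q = 8. min AVC = 87 - 16·8 + 8^2 = 23.
The firm shuts down for any P below ¥23.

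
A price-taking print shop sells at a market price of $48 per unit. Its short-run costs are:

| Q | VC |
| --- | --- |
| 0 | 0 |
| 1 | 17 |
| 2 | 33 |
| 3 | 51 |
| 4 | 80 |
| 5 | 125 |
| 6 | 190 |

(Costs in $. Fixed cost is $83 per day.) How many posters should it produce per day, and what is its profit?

Profit at each row (π = 48Q − TC): Q=0: -83; Q=1: -52; Q=2: -20; Q=3: 10; Q=4: 29; Q=5: 32; Q=6: 15.
Profit is maximized at Q = 5. AVC there is 125/5 = $25 ≤ P, so producing beats shutting down (which would give -$83).

Q = 5; profit = $32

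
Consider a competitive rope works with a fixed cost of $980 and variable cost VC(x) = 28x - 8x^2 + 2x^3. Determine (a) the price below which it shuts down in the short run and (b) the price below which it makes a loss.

Shutdown price = min AVC. AVC = 28 - 8x + 2x^2, with vertex at x = 2 and minimum $20.
ATC = 980/x + 28 - 8x + 2x^2. Setting dATC/dx = −980/x^2 − 8 + 4x = 0 gives x = 7 (since 4·7^3 − 8·7^2 = 980).
min ATC = 980/7 + 28 − 8·7 + 2·7^2 = $210. That is the break-even price.
Between these two prices the firm operates at a loss; above $210 it earns a profit.

Shutdown price = $20; break-even price = $210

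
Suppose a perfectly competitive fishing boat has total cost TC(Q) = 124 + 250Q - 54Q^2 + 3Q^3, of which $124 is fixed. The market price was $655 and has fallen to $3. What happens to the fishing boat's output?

MC = 250 - 108Q + 9Q^2; the shutdown threshold is min AVC = $7 (at Q = 9).
At P = $655 ≥ min AVC, set P = MC on the rising branch: Q = 15.
At P = $3 < min AVC = $7, price no longer covers variable cost at any output, so the firm shuts down: Q = 0.

Output falls from 15 to 0 (the firm shuts down)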